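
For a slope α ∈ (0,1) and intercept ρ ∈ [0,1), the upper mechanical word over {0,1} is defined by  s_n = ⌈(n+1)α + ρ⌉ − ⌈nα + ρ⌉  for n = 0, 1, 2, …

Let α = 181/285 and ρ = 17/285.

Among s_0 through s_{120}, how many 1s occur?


#1s = Σ_{n=0}^{120} s_n = Σ_{n=0}^{120} (⌈(n+1)α+ρ⌉ − ⌈nα+ρ⌉)
the sum telescopes: every ⌈nα+ρ⌉ with 0 < n < 121 appears once with + and once with −, leaving ⌈121α+ρ⌉ − ⌈0·α+ρ⌉
121α + ρ = (121·181 + 17) / 285 = 21918/285
ρ = 17/285
⌈21918/285⌉ = 77,  ⌈17/285⌉ = 1
#1s = 77 − 1 = 76

76


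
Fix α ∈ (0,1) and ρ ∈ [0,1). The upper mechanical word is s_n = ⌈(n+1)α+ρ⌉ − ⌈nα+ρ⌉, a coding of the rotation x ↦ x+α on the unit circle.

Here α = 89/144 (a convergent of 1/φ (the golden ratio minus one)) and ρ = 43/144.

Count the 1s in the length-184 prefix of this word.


#1s = Σ_{n=0}^{183} s_n = Σ_{n=0}^{183} (⌈(n+1)α+ρ⌉ − ⌈nα+ρ⌉)
the sum telescopes: every ⌈nα+ρ⌉ with 0 < n < 184 appears once with + and once with −, leaving ⌈184α+ρ⌉ − ⌈0·α+ρ⌉
184α + ρ = (184·89 + 43) / 144 = 16419/144
ρ = 43/144
⌈16419/144⌉ = 115,  ⌈43/144⌉ = 1
#1s = 115 − 1 = 114

114


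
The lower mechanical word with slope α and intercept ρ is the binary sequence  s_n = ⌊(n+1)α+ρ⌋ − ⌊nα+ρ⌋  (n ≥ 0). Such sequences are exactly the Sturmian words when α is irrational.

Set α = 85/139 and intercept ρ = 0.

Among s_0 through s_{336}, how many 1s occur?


#1s = Σ_{n=0}^{336} s_n = Σ_{n=0}^{336} (⌊(n+1)α+ρ⌋ − ⌊nα+ρ⌋)
the sum telescopes: every ⌊nα+ρ⌋ with 0 < n < 337 appears once with + and once with −, leaving ⌊337α+ρ⌋ − ⌊0·α+ρ⌋
337α + ρ = (337·85) / 139 = 28645/139
ρ = 0/139
⌊28645/139⌋ = 206,  ⌊0/139⌋ = 0
#1s = 206 − 0 = 206

206


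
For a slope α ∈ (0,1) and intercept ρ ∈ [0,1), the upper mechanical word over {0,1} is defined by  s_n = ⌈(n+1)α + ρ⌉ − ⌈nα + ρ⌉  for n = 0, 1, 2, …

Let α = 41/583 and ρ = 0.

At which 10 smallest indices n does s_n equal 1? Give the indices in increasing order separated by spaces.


0 14 28 42 56 71 85 99 113 127

n=0: ⌈41/583⌉−⌈0/583⌉ = 1−0 = 1  ← one
n=1: ⌈82/583⌉−⌈41/583⌉ = 1−1 = 0
n=2: ⌈123/583⌉−⌈82/583⌉ = 1−1 = 0
  …
n=14: ⌈615/583⌉−⌈574/583⌉ = 2−1 = 1  ← one
n=15: ⌈656/583⌉−⌈615/583⌉ = 2−2 = 0
n=16: ⌈697/583⌉−⌈656/583⌉ = 2−2 = 0
  …
n=28: ⌈1189/583⌉−⌈1148/583⌉ = 3−2 = 1  ← one
n=29: ⌈1230/583⌉−⌈1189/583⌉ = 3−3 = 0
n=30: ⌈1271/583⌉−⌈1230/583⌉ = 3−3 = 0
  …
n=42: ⌈1763/583⌉−⌈1722/583⌉ = 4−3 = 1  ← one
n=43: ⌈1804/583⌉−⌈1763/583⌉ = 4−4 = 0
n=44: ⌈1845/583⌉−⌈1804/583⌉ = 4−4 = 0
  …
n=56: ⌈2337/583⌉−⌈2296/583⌉ = 5−4 = 1  ← one
n=57: ⌈2378/583⌉−⌈2337/583⌉ = 5−5 = 0
n=58: ⌈2419/583⌉−⌈2378/583⌉ = 5−5 = 0
  …
n=71: ⌈2952/583⌉−⌈2911/583⌉ = 6−5 = 1  ← one
n=72: ⌈2993/583⌉−⌈2952/583⌉ = 6−6 = 0
n=73: ⌈3034/583⌉−⌈2993/583⌉ = 6−6 = 0
  …
n=85: ⌈3526/583⌉−⌈3485/583⌉ = 7−6 = 1  ← one
n=86: ⌈3567/583⌉−⌈3526/583⌉ = 7−7 = 0
n=87: ⌈3608/583⌉−⌈3567/583⌉ = 7−7 = 0
  …
n=99: ⌈4100/583⌉−⌈4059/583⌉ = 8−7 = 1  ← one
n=100: ⌈4141/583⌉−⌈4100/583⌉ = 8−8 = 0
n=101: ⌈4182/583⌉−⌈4141/583⌉ = 8−8 = 0
  …
n=113: ⌈4674/583⌉−⌈4633/583⌉ = 9−8 = 1  ← one
n=114: ⌈4715/583⌉−⌈4674/583⌉ = 9−9 = 0
n=115: ⌈4756/583⌉−⌈4715/583⌉ = 9−9 = 0
  …
n=127: ⌈5248/583⌉−⌈5207/583⌉ = 10−9 = 1  ← one
positions of the first 10 ones: 0 14 28 42 56 71 85 99 113 127


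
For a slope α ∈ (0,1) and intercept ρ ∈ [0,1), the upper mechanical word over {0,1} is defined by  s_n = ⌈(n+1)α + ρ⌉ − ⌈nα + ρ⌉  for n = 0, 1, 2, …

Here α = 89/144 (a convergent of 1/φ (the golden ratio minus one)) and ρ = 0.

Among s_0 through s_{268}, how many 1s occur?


#1s = Σ_{n=0}^{268} s_n = Σ_{n=0}^{268} (⌈(n+1)α+ρ⌉ − ⌈nα+ρ⌉)
the sum telescopes: every ⌈nα+ρ⌉ with 0 < n < 269 appears once with + and once with −, leaving ⌈269α+ρ⌉ − ⌈0·α+ρ⌉
269α + ρ = (269·89) / 144 = 23941/144
ρ = 0/144
⌈23941/144⌉ = 167,  ⌈0/144⌉ = 0
#1s = 167 − 0 = 167

167


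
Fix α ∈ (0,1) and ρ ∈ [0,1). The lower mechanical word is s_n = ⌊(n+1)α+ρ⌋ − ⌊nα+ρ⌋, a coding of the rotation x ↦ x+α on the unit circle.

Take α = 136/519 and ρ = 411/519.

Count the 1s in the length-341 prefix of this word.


#1s = Σ_{n=0}^{340} s_n = Σ_{n=0}^{340} (⌊(n+1)α+ρ⌋ − ⌊nα+ρ⌋)
the sum telescopes: every ⌊nα+ρ⌋ with 0 < n < 341 appears once with + and once with −, leaving ⌊341α+ρ⌋ − ⌊0·α+ρ⌋
341α + ρ = (341·136 + 411) / 519 = 46787/519
ρ = 411/519
⌊46787/519⌋ = 90,  ⌊411/519⌋ = 0
#1s = 90 − 0 = 90

90


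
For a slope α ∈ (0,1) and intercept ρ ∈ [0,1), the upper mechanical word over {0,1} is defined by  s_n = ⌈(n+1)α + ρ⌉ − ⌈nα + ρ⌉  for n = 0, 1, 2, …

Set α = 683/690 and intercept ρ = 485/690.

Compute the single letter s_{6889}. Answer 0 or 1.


1

(n+1)α + ρ = (6890·683 + 485) / 690 = 4706355/690
nα + ρ     = (6889·683 + 485) / 690 = 4705672/690
⌈4706355/690⌉ = 6821,  ⌈4705672/690⌉ = 6820
s_{6889} = 6821 − 6820 = 1


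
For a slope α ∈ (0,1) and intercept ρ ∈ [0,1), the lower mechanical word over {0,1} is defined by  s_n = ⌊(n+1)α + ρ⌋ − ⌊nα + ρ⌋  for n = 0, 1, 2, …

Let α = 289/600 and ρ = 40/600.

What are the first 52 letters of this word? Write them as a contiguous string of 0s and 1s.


0100101010101010101010101010100101010101010101010101

n=0: ⌊(1·289+40)/600⌋ − ⌊(0·289+40)/600⌋ = ⌊329/600⌋ − ⌊40/600⌋ = 0 − 0 = 0
n=1: ⌊(2·289+40)/600⌋ − ⌊(1·289+40)/600⌋ = ⌊618/600⌋ − ⌊329/600⌋ = 1 − 0 = 1
n=2: ⌊(3·289+40)/600⌋ − ⌊(2·289+40)/600⌋ = ⌊907/600⌋ − ⌊618/600⌋ = 1 − 1 = 0
n=3: ⌊(4·289+40)/600⌋ − ⌊(3·289+40)/600⌋ = ⌊1196/600⌋ − ⌊907/600⌋ = 1 − 1 = 0
n=4: ⌊(5·289+40)/600⌋ − ⌊(4·289+40)/600⌋ = ⌊1485/600⌋ − ⌊1196/600⌋ = 2 − 1 = 1
n=5: ⌊(6·289+40)/600⌋ − ⌊(5·289+40)/600⌋ = ⌊1774/600⌋ − ⌊1485/600⌋ = 2 − 2 = 0
n=6: ⌊(7·289+40)/600⌋ − ⌊(6·289+40)/600⌋ = ⌊2063/600⌋ − ⌊1774/600⌋ = 3 − 2 = 1
n=7: ⌊(8·289+40)/600⌋ − ⌊(7·289+40)/600⌋ = ⌊2352/600⌋ − ⌊2063/600⌋ = 3 − 3 = 0
n=8: ⌊(9·289+40)/600⌋ − ⌊(8·289+40)/600⌋ = ⌊2641/600⌋ − ⌊2352/600⌋ = 4 − 3 = 1
n=9: ⌊(10·289+40)/600⌋ − ⌊(9·289+40)/600⌋ = ⌊2930/600⌋ − ⌊2641/600⌋ = 4 − 4 = 0
n=10: ⌊(11·289+40)/600⌋ − ⌊(10·289+40)/600⌋ = ⌊3219/600⌋ − ⌊2930/600⌋ = 5 − 4 = 1
n=11: ⌊(12·289+40)/600⌋ − ⌊(11·289+40)/600⌋ = ⌊3508/600⌋ − ⌊3219/600⌋ = 5 − 5 = 0
n=12: ⌊(13·289+40)/600⌋ − ⌊(12·289+40)/600⌋ = ⌊3797/600⌋ − ⌊3508/600⌋ = 6 − 5 = 1
n=13: ⌊(14·289+40)/600⌋ − ⌊(13·289+40)/600⌋ = ⌊4086/600⌋ − ⌊3797/600⌋ = 6 − 6 = 0
n=14: ⌊(15·289+40)/600⌋ − ⌊(14·289+40)/600⌋ = ⌊4375/600⌋ − ⌊4086/600⌋ = 7 − 6 = 1
n=15: ⌊(16·289+40)/600⌋ − ⌊(15·289+40)/600⌋ = ⌊4664/600⌋ − ⌊4375/600⌋ = 7 − 7 = 0
n=16: ⌊(17·289+40)/600⌋ − ⌊(16·289+40)/600⌋ = ⌊4953/600⌋ − ⌊4664/600⌋ = 8 − 7 = 1
n=17: ⌊(18·289+40)/600⌋ − ⌊(17·289+40)/600⌋ = ⌊5242/600⌋ − ⌊4953/600⌋ = 8 − 8 = 0
n=18: ⌊(19·289+40)/600⌋ − ⌊(18·289+40)/600⌋ = ⌊5531/600⌋ − ⌊5242/600⌋ = 9 − 8 = 1
n=19: ⌊(20·289+40)/600⌋ − ⌊(19·289+40)/600⌋ = ⌊5820/600⌋ − ⌊5531/600⌋ = 9 − 9 = 0
n=20: ⌊(21·289+40)/600⌋ − ⌊(20·289+40)/600⌋ = ⌊6109/600⌋ − ⌊5820/600⌋ = 10 − 9 = 1
n=21: ⌊(22·289+40)/600⌋ − ⌊(21·289+40)/600⌋ = ⌊6398/600⌋ − ⌊6109/600⌋ = 10 − 10 = 0
n=22: ⌊(23·289+40)/600⌋ − ⌊(22·289+40)/600⌋ = ⌊6687/600⌋ − ⌊6398/600⌋ = 11 − 10 = 1
n=23: ⌊(24·289+40)/600⌋ − ⌊(23·289+40)/600⌋ = ⌊6976/600⌋ − ⌊6687/600⌋ = 11 − 11 = 0
n=24: ⌊(25·289+40)/600⌋ − ⌊(24·289+40)/600⌋ = ⌊7265/600⌋ − ⌊6976/600⌋ = 12 − 11 = 1
n=25: ⌊(26·289+40)/600⌋ − ⌊(25·289+40)/600⌋ = ⌊7554/600⌋ − ⌊7265/600⌋ = 12 − 12 = 0
n=26: ⌊(27·289+40)/600⌋ − ⌊(26·289+40)/600⌋ = ⌊7843/600⌋ − ⌊7554/600⌋ = 13 − 12 = 1
n=27: ⌊(28·289+40)/600⌋ − ⌊(27·289+40)/600⌋ = ⌊8132/600⌋ − ⌊7843/600⌋ = 13 − 13 = 0
n=28: ⌊(29·289+40)/600⌋ − ⌊(28·289+40)/600⌋ = ⌊8421/600⌋ − ⌊8132/600⌋ = 14 − 13 = 1
n=29: ⌊(30·289+40)/600⌋ − ⌊(29·289+40)/600⌋ = ⌊8710/600⌋ − ⌊8421/600⌋ = 14 − 14 = 0
n=30: ⌊(31·289+40)/600⌋ − ⌊(30·289+40)/600⌋ = ⌊8999/600⌋ − ⌊8710/600⌋ = 14 − 14 = 0
n=31: ⌊(32·289+40)/600⌋ − ⌊(31·289+40)/600⌋ = ⌊9288/600⌋ − ⌊8999/600⌋ = 15 − 14 = 1
n=32: ⌊(33·289+40)/600⌋ − ⌊(32·289+40)/600⌋ = ⌊9577/600⌋ − ⌊9288/600⌋ = 15 − 15 = 0
n=33: ⌊(34·289+40)/600⌋ − ⌊(33·289+40)/600⌋ = ⌊9866/600⌋ − ⌊9577/600⌋ = 16 − 15 = 1
n=34: ⌊(35·289+40)/600⌋ − ⌊(34·289+40)/600⌋ = ⌊10155/600⌋ − ⌊9866/600⌋ = 16 − 16 = 0
n=35: ⌊(36·289+40)/600⌋ − ⌊(35·289+40)/600⌋ = ⌊10444/600⌋ − ⌊10155/600⌋ = 17 − 16 = 1
n=36: ⌊(37·289+40)/600⌋ − ⌊(36·289+40)/600⌋ = ⌊10733/600⌋ − ⌊10444/600⌋ = 17 − 17 = 0
n=37: ⌊(38·289+40)/600⌋ − ⌊(37·289+40)/600⌋ = ⌊11022/600⌋ − ⌊10733/600⌋ = 18 − 17 = 1
n=38: ⌊(39·289+40)/600⌋ − ⌊(38·289+40)/600⌋ = ⌊11311/600⌋ − ⌊11022/600⌋ = 18 − 18 = 0
n=39: ⌊(40·289+40)/600⌋ − ⌊(39·289+40)/600⌋ = ⌊11600/600⌋ − ⌊11311/600⌋ = 19 − 18 = 1
n=40: ⌊(41·289+40)/600⌋ − ⌊(40·289+40)/600⌋ = ⌊11889/600⌋ − ⌊11600/600⌋ = 19 − 19 = 0
n=41: ⌊(42·289+40)/600⌋ − ⌊(41·289+40)/600⌋ = ⌊12178/600⌋ − ⌊11889/600⌋ = 20 − 19 = 1
n=42: ⌊(43·289+40)/600⌋ − ⌊(42·289+40)/600⌋ = ⌊12467/600⌋ − ⌊12178/600⌋ = 20 − 20 = 0
n=43: ⌊(44·289+40)/600⌋ − ⌊(43·289+40)/600⌋ = ⌊12756/600⌋ − ⌊12467/600⌋ = 21 − 20 = 1
n=44: ⌊(45·289+40)/600⌋ − ⌊(44·289+40)/600⌋ = ⌊13045/600⌋ − ⌊12756/600⌋ = 21 − 21 = 0
n=45: ⌊(46·289+40)/600⌋ − ⌊(45·289+40)/600⌋ = ⌊13334/600⌋ − ⌊13045/600⌋ = 22 − 21 = 1
n=46: ⌊(47·289+40)/600⌋ − ⌊(46·289+40)/600⌋ = ⌊13623/600⌋ − ⌊13334/600⌋ = 22 − 22 = 0
n=47: ⌊(48·289+40)/600⌋ − ⌊(47·289+40)/600⌋ = ⌊13912/600⌋ − ⌊13623/600⌋ = 23 − 22 = 1
n=48: ⌊(49·289+40)/600⌋ − ⌊(48·289+40)/600⌋ = ⌊14201/600⌋ − ⌊13912/600⌋ = 23 − 23 = 0
n=49: ⌊(50·289+40)/600⌋ − ⌊(49·289+40)/600⌋ = ⌊14490/600⌋ − ⌊14201/600⌋ = 24 − 23 = 1
n=50: ⌊(51·289+40)/600⌋ − ⌊(50·289+40)/600⌋ = ⌊14779/600⌋ − ⌊14490/600⌋ = 24 − 24 = 0
n=51: ⌊(52·289+40)/600⌋ − ⌊(51·289+40)/600⌋ = ⌊15068/600⌋ − ⌊14779/600⌋ = 25 − 24 = 1


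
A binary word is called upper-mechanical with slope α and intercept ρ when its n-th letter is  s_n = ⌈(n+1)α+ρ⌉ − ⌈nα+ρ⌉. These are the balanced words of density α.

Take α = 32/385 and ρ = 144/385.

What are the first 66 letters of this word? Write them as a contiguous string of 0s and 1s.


n=0: ⌈(1·32+144)/385⌉ − ⌈(0·32+144)/385⌉ = ⌈176/385⌉ − ⌈144/385⌉ = 1 − 1 = 0
n=1: ⌈(2·32+144)/385⌉ − ⌈(1·32+144)/385⌉ = ⌈208/385⌉ − ⌈176/385⌉ = 1 − 1 = 0
n=2: ⌈(3·32+144)/385⌉ − ⌈(2·32+144)/385⌉ = ⌈240/385⌉ − ⌈208/385⌉ = 1 − 1 = 0
n=3: ⌈(4·32+144)/385⌉ − ⌈(3·32+144)/385⌉ = ⌈272/385⌉ − ⌈240/385⌉ = 1 − 1 = 0
n=4: ⌈(5·32+144)/385⌉ − ⌈(4·32+144)/385⌉ = ⌈304/385⌉ − ⌈272/385⌉ = 1 − 1 = 0
n=5: ⌈(6·32+144)/385⌉ − ⌈(5·32+144)/385⌉ = ⌈336/385⌉ − ⌈304/385⌉ = 1 − 1 = 0
n=6: ⌈(7·32+144)/385⌉ − ⌈(6·32+144)/385⌉ = ⌈368/385⌉ − ⌈336/385⌉ = 1 − 1 = 0
n=7: ⌈(8·32+144)/385⌉ − ⌈(7·32+144)/385⌉ = ⌈400/385⌉ − ⌈368/385⌉ = 2 − 1 = 1
n=8: ⌈(9·32+144)/385⌉ − ⌈(8·32+144)/385⌉ = ⌈432/385⌉ − ⌈400/385⌉ = 2 − 2 = 0
n=9: ⌈(10·32+144)/385⌉ − ⌈(9·32+144)/385⌉ = ⌈464/385⌉ − ⌈432/385⌉ = 2 − 2 = 0
n=10: ⌈(11·32+144)/385⌉ − ⌈(10·32+144)/385⌉ = ⌈496/385⌉ − ⌈464/385⌉ = 2 − 2 = 0
n=11: ⌈(12·32+144)/385⌉ − ⌈(11·32+144)/385⌉ = ⌈528/385⌉ − ⌈496/385⌉ = 2 − 2 = 0
n=12: ⌈(13·32+144)/385⌉ − ⌈(12·32+144)/385⌉ = ⌈560/385⌉ − ⌈528/385⌉ = 2 − 2 = 0
n=13: ⌈(14·32+144)/385⌉ − ⌈(13·32+144)/385⌉ = ⌈592/385⌉ − ⌈560/385⌉ = 2 − 2 = 0
n=14: ⌈(15·32+144)/385⌉ − ⌈(14·32+144)/385⌉ = ⌈624/385⌉ − ⌈592/385⌉ = 2 − 2 = 0
n=15: ⌈(16·32+144)/385⌉ − ⌈(15·32+144)/385⌉ = ⌈656/385⌉ − ⌈624/385⌉ = 2 − 2 = 0
n=16: ⌈(17·32+144)/385⌉ − ⌈(16·32+144)/385⌉ = ⌈688/385⌉ − ⌈656/385⌉ = 2 − 2 = 0
n=17: ⌈(18·32+144)/385⌉ − ⌈(17·32+144)/385⌉ = ⌈720/385⌉ − ⌈688/385⌉ = 2 − 2 = 0
n=18: ⌈(19·32+144)/385⌉ − ⌈(18·32+144)/385⌉ = ⌈752/385⌉ − ⌈720/385⌉ = 2 − 2 = 0
n=19: ⌈(20·32+144)/385⌉ − ⌈(19·32+144)/385⌉ = ⌈784/385⌉ − ⌈752/385⌉ = 3 − 2 = 1
n=20: ⌈(21·32+144)/385⌉ − ⌈(20·32+144)/385⌉ = ⌈816/385⌉ − ⌈784/385⌉ = 3 − 3 = 0
n=21: ⌈(22·32+144)/385⌉ − ⌈(21·32+144)/385⌉ = ⌈848/385⌉ − ⌈816/385⌉ = 3 − 3 = 0
n=22: ⌈(23·32+144)/385⌉ − ⌈(22·32+144)/385⌉ = ⌈880/385⌉ − ⌈848/385⌉ = 3 − 3 = 0
n=23: ⌈(24·32+144)/385⌉ − ⌈(23·32+144)/385⌉ = ⌈912/385⌉ − ⌈880/385⌉ = 3 − 3 = 0
n=24: ⌈(25·32+144)/385⌉ − ⌈(24·32+144)/385⌉ = ⌈944/385⌉ − ⌈912/385⌉ = 3 − 3 = 0
n=25: ⌈(26·32+144)/385⌉ − ⌈(25·32+144)/385⌉ = ⌈976/385⌉ − ⌈944/385⌉ = 3 − 3 = 0
n=26: ⌈(27·32+144)/385⌉ − ⌈(26·32+144)/385⌉ = ⌈1008/385⌉ − ⌈976/385⌉ = 3 − 3 = 0
n=27: ⌈(28·32+144)/385⌉ − ⌈(27·32+144)/385⌉ = ⌈1040/385⌉ − ⌈1008/385⌉ = 3 − 3 = 0
n=28: ⌈(29·32+144)/385⌉ − ⌈(28·32+144)/385⌉ = ⌈1072/385⌉ − ⌈1040/385⌉ = 3 − 3 = 0
n=29: ⌈(30·32+144)/385⌉ − ⌈(29·32+144)/385⌉ = ⌈1104/385⌉ − ⌈1072/385⌉ = 3 − 3 = 0
n=30: ⌈(31·32+144)/385⌉ − ⌈(30·32+144)/385⌉ = ⌈1136/385⌉ − ⌈1104/385⌉ = 3 − 3 = 0
n=31: ⌈(32·32+144)/385⌉ − ⌈(31·32+144)/385⌉ = ⌈1168/385⌉ − ⌈1136/385⌉ = 4 − 3 = 1
n=32: ⌈(33·32+144)/385⌉ − ⌈(32·32+144)/385⌉ = ⌈1200/385⌉ − ⌈1168/385⌉ = 4 − 4 = 0
n=33: ⌈(34·32+144)/385⌉ − ⌈(33·32+144)/385⌉ = ⌈1232/385⌉ − ⌈1200/385⌉ = 4 − 4 = 0
n=34: ⌈(35·32+144)/385⌉ − ⌈(34·32+144)/385⌉ = ⌈1264/385⌉ − ⌈1232/385⌉ = 4 − 4 = 0
n=35: ⌈(36·32+144)/385⌉ − ⌈(35·32+144)/385⌉ = ⌈1296/385⌉ − ⌈1264/385⌉ = 4 − 4 = 0
n=36: ⌈(37·32+144)/385⌉ − ⌈(36·32+144)/385⌉ = ⌈1328/385⌉ − ⌈1296/385⌉ = 4 − 4 = 0
n=37: ⌈(38·32+144)/385⌉ − ⌈(37·32+144)/385⌉ = ⌈1360/385⌉ − ⌈1328/385⌉ = 4 − 4 = 0
n=38: ⌈(39·32+144)/385⌉ − ⌈(38·32+144)/385⌉ = ⌈1392/385⌉ − ⌈1360/385⌉ = 4 − 4 = 0
n=39: ⌈(40·32+144)/385⌉ − ⌈(39·32+144)/385⌉ = ⌈1424/385⌉ − ⌈1392/385⌉ = 4 − 4 = 0
n=40: ⌈(41·32+144)/385⌉ − ⌈(40·32+144)/385⌉ = ⌈1456/385⌉ − ⌈1424/385⌉ = 4 − 4 = 0
n=41: ⌈(42·32+144)/385⌉ − ⌈(41·32+144)/385⌉ = ⌈1488/385⌉ − ⌈1456/385⌉ = 4 − 4 = 0
n=42: ⌈(43·32+144)/385⌉ − ⌈(42·32+144)/385⌉ = ⌈1520/385⌉ − ⌈1488/385⌉ = 4 − 4 = 0
n=43: ⌈(44·32+144)/385⌉ − ⌈(43·32+144)/385⌉ = ⌈1552/385⌉ − ⌈1520/385⌉ = 5 − 4 = 1
n=44: ⌈(45·32+144)/385⌉ − ⌈(44·32+144)/385⌉ = ⌈1584/385⌉ − ⌈1552/385⌉ = 5 − 5 = 0
n=45: ⌈(46·32+144)/385⌉ − ⌈(45·32+144)/385⌉ = ⌈1616/385⌉ − ⌈1584/385⌉ = 5 − 5 = 0
n=46: ⌈(47·32+144)/385⌉ − ⌈(46·32+144)/385⌉ = ⌈1648/385⌉ − ⌈1616/385⌉ = 5 − 5 = 0
n=47: ⌈(48·32+144)/385⌉ − ⌈(47·32+144)/385⌉ = ⌈1680/385⌉ − ⌈1648/385⌉ = 5 − 5 = 0
n=48: ⌈(49·32+144)/385⌉ − ⌈(48·32+144)/385⌉ = ⌈1712/385⌉ − ⌈1680/385⌉ = 5 − 5 = 0
n=49: ⌈(50·32+144)/385⌉ − ⌈(49·32+144)/385⌉ = ⌈1744/385⌉ − ⌈1712/385⌉ = 5 − 5 = 0
n=50: ⌈(51·32+144)/385⌉ − ⌈(50·32+144)/385⌉ = ⌈1776/385⌉ − ⌈1744/385⌉ = 5 − 5 = 0
n=51: ⌈(52·32+144)/385⌉ − ⌈(51·32+144)/385⌉ = ⌈1808/385⌉ − ⌈1776/385⌉ = 5 − 5 = 0
n=52: ⌈(53·32+144)/385⌉ − ⌈(52·32+144)/385⌉ = ⌈1840/385⌉ − ⌈1808/385⌉ = 5 − 5 = 0
n=53: ⌈(54·32+144)/385⌉ − ⌈(53·32+144)/385⌉ = ⌈1872/385⌉ − ⌈1840/385⌉ = 5 − 5 = 0
n=54: ⌈(55·32+144)/385⌉ − ⌈(54·32+144)/385⌉ = ⌈1904/385⌉ − ⌈1872/385⌉ = 5 − 5 = 0
n=55: ⌈(56·32+144)/385⌉ − ⌈(55·32+144)/385⌉ = ⌈1936/385⌉ − ⌈1904/385⌉ = 6 − 5 = 1
n=56: ⌈(57·32+144)/385⌉ − ⌈(56·32+144)/385⌉ = ⌈1968/385⌉ − ⌈1936/385⌉ = 6 − 6 = 0
n=57: ⌈(58·32+144)/385⌉ − ⌈(57·32+144)/385⌉ = ⌈2000/385⌉ − ⌈1968/385⌉ = 6 − 6 = 0
n=58: ⌈(59·32+144)/385⌉ − ⌈(58·32+144)/385⌉ = ⌈2032/385⌉ − ⌈2000/385⌉ = 6 − 6 = 0
n=59: ⌈(60·32+144)/385⌉ − ⌈(59·32+144)/385⌉ = ⌈2064/385⌉ − ⌈2032/385⌉ = 6 − 6 = 0
n=60: ⌈(61·32+144)/385⌉ − ⌈(60·32+144)/385⌉ = ⌈2096/385⌉ − ⌈2064/385⌉ = 6 − 6 = 0
n=61: ⌈(62·32+144)/385⌉ − ⌈(61·32+144)/385⌉ = ⌈2128/385⌉ − ⌈2096/385⌉ = 6 − 6 = 0
n=62: ⌈(63·32+144)/385⌉ − ⌈(62·32+144)/385⌉ = ⌈2160/385⌉ − ⌈2128/385⌉ = 6 − 6 = 0
n=63: ⌈(64·32+144)/385⌉ − ⌈(63·32+144)/385⌉ = ⌈2192/385⌉ − ⌈2160/385⌉ = 6 − 6 = 0
n=64: ⌈(65·32+144)/385⌉ − ⌈(64·32+144)/385⌉ = ⌈2224/385⌉ − ⌈2192/385⌉ = 6 − 6 = 0
n=65: ⌈(66·32+144)/385⌉ − ⌈(65·32+144)/385⌉ = ⌈2256/385⌉ − ⌈2224/385⌉ = 6 − 6 = 0

000000010000000000010000000000010000000000010000000000010000000000


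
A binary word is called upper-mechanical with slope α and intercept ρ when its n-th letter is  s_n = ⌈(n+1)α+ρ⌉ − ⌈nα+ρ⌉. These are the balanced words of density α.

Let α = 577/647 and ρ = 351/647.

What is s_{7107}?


1

(n+1)α + ρ = (7108·577 + 351) / 647 = 4101667/647
nα + ρ     = (7107·577 + 351) / 647 = 4101090/647
⌈4101667/647⌉ = 6340,  ⌈4101090/647⌉ = 6339
s_{7107} = 6340 − 6339 = 1


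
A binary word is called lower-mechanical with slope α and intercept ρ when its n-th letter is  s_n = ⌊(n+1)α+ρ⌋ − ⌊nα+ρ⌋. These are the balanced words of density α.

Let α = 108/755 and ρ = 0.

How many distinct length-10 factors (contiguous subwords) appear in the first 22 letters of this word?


t_n = ⌊(n·108)/755⌋ for n = 0 … 22:
  n=0…9: ⌊0/755⌋=0 ⌊108/755⌋=0 ⌊216/755⌋=0 ⌊324/755⌋=0 ⌊432/755⌋=0 ⌊540/755⌋=0 ⌊648/755⌋=0 ⌊756/755⌋=1 ⌊864/755⌋=1 ⌊972/755⌋=1
  n=10…19: ⌊1080/755⌋=1 ⌊1188/755⌋=1 ⌊1296/755⌋=1 ⌊1404/755⌋=1 ⌊1512/755⌋=2 ⌊1620/755⌋=2 ⌊1728/755⌋=2 ⌊1836/755⌋=2 ⌊1944/755⌋=2 ⌊2052/755⌋=2
  n=20…22: ⌊2160/755⌋=2 ⌊2268/755⌋=3 ⌊2376/755⌋=3
s_n = t_(n+1) − t_n for n = 0 … 21 gives
prefix = 0000001000000100000010
slide a length-10 window over [0..9] … [12..21] (13 windows); first occurrence of each distinct factor:
  [  0..  9] 0000001000
  [  1.. 10] 0000010000
  [  2.. 11] 0000100000
  [  3.. 12] 0001000000
  [  4.. 13] 0010000001
  [  5.. 14] 0100000010
  [  6.. 15] 1000000100
  (the other 6 windows repeat one of these)
distinct factors: {0000001000, 0000010000, 0000100000, 0001000000, 0010000001, 0100000010, 1000000100}
count = 7  (Sturmian bound for length 10 is 11)

7


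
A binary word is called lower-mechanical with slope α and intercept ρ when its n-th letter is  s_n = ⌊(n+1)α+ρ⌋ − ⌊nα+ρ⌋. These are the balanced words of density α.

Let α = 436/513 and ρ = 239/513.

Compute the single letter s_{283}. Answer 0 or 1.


1

(n+1)α + ρ = (284·436 + 239) / 513 = 124063/513
nα + ρ     = (283·436 + 239) / 513 = 123627/513
⌊124063/513⌋ = 241,  ⌊123627/513⌋ = 240
s_{283} = 241 − 240 = 1


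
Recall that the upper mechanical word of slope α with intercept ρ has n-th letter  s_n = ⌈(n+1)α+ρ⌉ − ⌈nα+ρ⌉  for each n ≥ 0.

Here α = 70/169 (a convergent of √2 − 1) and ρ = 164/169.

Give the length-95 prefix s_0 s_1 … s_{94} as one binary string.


10101001010010101001010010100101010010100101010010100101001010100101001010100101001010100101001

n=0: ⌈(1·70+164)/169⌉ − ⌈(0·70+164)/169⌉ = ⌈234/169⌉ − ⌈164/169⌉ = 2 − 1 = 1
n=1: ⌈(2·70+164)/169⌉ − ⌈(1·70+164)/169⌉ = ⌈304/169⌉ − ⌈234/169⌉ = 2 − 2 = 0
n=2: ⌈(3·70+164)/169⌉ − ⌈(2·70+164)/169⌉ = ⌈374/169⌉ − ⌈304/169⌉ = 3 − 2 = 1
n=3: ⌈(4·70+164)/169⌉ − ⌈(3·70+164)/169⌉ = ⌈444/169⌉ − ⌈374/169⌉ = 3 − 3 = 0
n=4: ⌈(5·70+164)/169⌉ − ⌈(4·70+164)/169⌉ = ⌈514/169⌉ − ⌈444/169⌉ = 4 − 3 = 1
n=5: ⌈(6·70+164)/169⌉ − ⌈(5·70+164)/169⌉ = ⌈584/169⌉ − ⌈514/169⌉ = 4 − 4 = 0
n=6: ⌈(7·70+164)/169⌉ − ⌈(6·70+164)/169⌉ = ⌈654/169⌉ − ⌈584/169⌉ = 4 − 4 = 0
n=7: ⌈(8·70+164)/169⌉ − ⌈(7·70+164)/169⌉ = ⌈724/169⌉ − ⌈654/169⌉ = 5 − 4 = 1
n=8: ⌈(9·70+164)/169⌉ − ⌈(8·70+164)/169⌉ = ⌈794/169⌉ − ⌈724/169⌉ = 5 − 5 = 0
n=9: ⌈(10·70+164)/169⌉ − ⌈(9·70+164)/169⌉ = ⌈864/169⌉ − ⌈794/169⌉ = 6 − 5 = 1
n=10: ⌈(11·70+164)/169⌉ − ⌈(10·70+164)/169⌉ = ⌈934/169⌉ − ⌈864/169⌉ = 6 − 6 = 0
n=11: ⌈(12·70+164)/169⌉ − ⌈(11·70+164)/169⌉ = ⌈1004/169⌉ − ⌈934/169⌉ = 6 − 6 = 0
n=12: ⌈(13·70+164)/169⌉ − ⌈(12·70+164)/169⌉ = ⌈1074/169⌉ − ⌈1004/169⌉ = 7 − 6 = 1
n=13: ⌈(14·70+164)/169⌉ − ⌈(13·70+164)/169⌉ = ⌈1144/169⌉ − ⌈1074/169⌉ = 7 − 7 = 0
n=14: ⌈(15·70+164)/169⌉ − ⌈(14·70+164)/169⌉ = ⌈1214/169⌉ − ⌈1144/169⌉ = 8 − 7 = 1
n=15: ⌈(16·70+164)/169⌉ − ⌈(15·70+164)/169⌉ = ⌈1284/169⌉ − ⌈1214/169⌉ = 8 − 8 = 0
n=16: ⌈(17·70+164)/169⌉ − ⌈(16·70+164)/169⌉ = ⌈1354/169⌉ − ⌈1284/169⌉ = 9 − 8 = 1
n=17: ⌈(18·70+164)/169⌉ − ⌈(17·70+164)/169⌉ = ⌈1424/169⌉ − ⌈1354/169⌉ = 9 − 9 = 0
n=18: ⌈(19·70+164)/169⌉ − ⌈(18·70+164)/169⌉ = ⌈1494/169⌉ − ⌈1424/169⌉ = 9 − 9 = 0
n=19: ⌈(20·70+164)/169⌉ − ⌈(19·70+164)/169⌉ = ⌈1564/169⌉ − ⌈1494/169⌉ = 10 − 9 = 1
n=20: ⌈(21·70+164)/169⌉ − ⌈(20·70+164)/169⌉ = ⌈1634/169⌉ − ⌈1564/169⌉ = 10 − 10 = 0
n=21: ⌈(22·70+164)/169⌉ − ⌈(21·70+164)/169⌉ = ⌈1704/169⌉ − ⌈1634/169⌉ = 11 − 10 = 1
n=22: ⌈(23·70+164)/169⌉ − ⌈(22·70+164)/169⌉ = ⌈1774/169⌉ − ⌈1704/169⌉ = 11 − 11 = 0
n=23: ⌈(24·70+164)/169⌉ − ⌈(23·70+164)/169⌉ = ⌈1844/169⌉ − ⌈1774/169⌉ = 11 − 11 = 0
n=24: ⌈(25·70+164)/169⌉ − ⌈(24·70+164)/169⌉ = ⌈1914/169⌉ − ⌈1844/169⌉ = 12 − 11 = 1
n=25: ⌈(26·70+164)/169⌉ − ⌈(25·70+164)/169⌉ = ⌈1984/169⌉ − ⌈1914/169⌉ = 12 − 12 = 0
n=26: ⌈(27·70+164)/169⌉ − ⌈(26·70+164)/169⌉ = ⌈2054/169⌉ − ⌈1984/169⌉ = 13 − 12 = 1
n=27: ⌈(28·70+164)/169⌉ − ⌈(27·70+164)/169⌉ = ⌈2124/169⌉ − ⌈2054/169⌉ = 13 − 13 = 0
n=28: ⌈(29·70+164)/169⌉ − ⌈(28·70+164)/169⌉ = ⌈2194/169⌉ − ⌈2124/169⌉ = 13 − 13 = 0
n=29: ⌈(30·70+164)/169⌉ − ⌈(29·70+164)/169⌉ = ⌈2264/169⌉ − ⌈2194/169⌉ = 14 − 13 = 1
n=30: ⌈(31·70+164)/169⌉ − ⌈(30·70+164)/169⌉ = ⌈2334/169⌉ − ⌈2264/169⌉ = 14 − 14 = 0
n=31: ⌈(32·70+164)/169⌉ − ⌈(31·70+164)/169⌉ = ⌈2404/169⌉ − ⌈2334/169⌉ = 15 − 14 = 1
n=32: ⌈(33·70+164)/169⌉ − ⌈(32·70+164)/169⌉ = ⌈2474/169⌉ − ⌈2404/169⌉ = 15 − 15 = 0
n=33: ⌈(34·70+164)/169⌉ − ⌈(33·70+164)/169⌉ = ⌈2544/169⌉ − ⌈2474/169⌉ = 16 − 15 = 1
n=34: ⌈(35·70+164)/169⌉ − ⌈(34·70+164)/169⌉ = ⌈2614/169⌉ − ⌈2544/169⌉ = 16 − 16 = 0
n=35: ⌈(36·70+164)/169⌉ − ⌈(35·70+164)/169⌉ = ⌈2684/169⌉ − ⌈2614/169⌉ = 16 − 16 = 0
n=36: ⌈(37·70+164)/169⌉ − ⌈(36·70+164)/169⌉ = ⌈2754/169⌉ − ⌈2684/169⌉ = 17 − 16 = 1
n=37: ⌈(38·70+164)/169⌉ − ⌈(37·70+164)/169⌉ = ⌈2824/169⌉ − ⌈2754/169⌉ = 17 − 17 = 0
n=38: ⌈(39·70+164)/169⌉ − ⌈(38·70+164)/169⌉ = ⌈2894/169⌉ − ⌈2824/169⌉ = 18 − 17 = 1
n=39: ⌈(40·70+164)/169⌉ − ⌈(39·70+164)/169⌉ = ⌈2964/169⌉ − ⌈2894/169⌉ = 18 − 18 = 0
n=40: ⌈(41·70+164)/169⌉ − ⌈(40·70+164)/169⌉ = ⌈3034/169⌉ − ⌈2964/169⌉ = 18 − 18 = 0
n=41: ⌈(42·70+164)/169⌉ − ⌈(41·70+164)/169⌉ = ⌈3104/169⌉ − ⌈3034/169⌉ = 19 − 18 = 1
n=42: ⌈(43·70+164)/169⌉ − ⌈(42·70+164)/169⌉ = ⌈3174/169⌉ − ⌈3104/169⌉ = 19 − 19 = 0
n=43: ⌈(44·70+164)/169⌉ − ⌈(43·70+164)/169⌉ = ⌈3244/169⌉ − ⌈3174/169⌉ = 20 − 19 = 1
n=44: ⌈(45·70+164)/169⌉ − ⌈(44·70+164)/169⌉ = ⌈3314/169⌉ − ⌈3244/169⌉ = 20 − 20 = 0
n=45: ⌈(46·70+164)/169⌉ − ⌈(45·70+164)/169⌉ = ⌈3384/169⌉ − ⌈3314/169⌉ = 21 − 20 = 1
n=46: ⌈(47·70+164)/169⌉ − ⌈(46·70+164)/169⌉ = ⌈3454/169⌉ − ⌈3384/169⌉ = 21 − 21 = 0
n=47: ⌈(48·70+164)/169⌉ − ⌈(47·70+164)/169⌉ = ⌈3524/169⌉ − ⌈3454/169⌉ = 21 − 21 = 0
n=48: ⌈(49·70+164)/169⌉ − ⌈(48·70+164)/169⌉ = ⌈3594/169⌉ − ⌈3524/169⌉ = 22 − 21 = 1
n=49: ⌈(50·70+164)/169⌉ − ⌈(49·70+164)/169⌉ = ⌈3664/169⌉ − ⌈3594/169⌉ = 22 − 22 = 0
n=50: ⌈(51·70+164)/169⌉ − ⌈(50·70+164)/169⌉ = ⌈3734/169⌉ − ⌈3664/169⌉ = 23 − 22 = 1
n=51: ⌈(52·70+164)/169⌉ − ⌈(51·70+164)/169⌉ = ⌈3804/169⌉ − ⌈3734/169⌉ = 23 − 23 = 0
n=52: ⌈(53·70+164)/169⌉ − ⌈(52·70+164)/169⌉ = ⌈3874/169⌉ − ⌈3804/169⌉ = 23 − 23 = 0
n=53: ⌈(54·70+164)/169⌉ − ⌈(53·70+164)/169⌉ = ⌈3944/169⌉ − ⌈3874/169⌉ = 24 − 23 = 1
n=54: ⌈(55·70+164)/169⌉ − ⌈(54·70+164)/169⌉ = ⌈4014/169⌉ − ⌈3944/169⌉ = 24 − 24 = 0
n=55: ⌈(56·70+164)/169⌉ − ⌈(55·70+164)/169⌉ = ⌈4084/169⌉ − ⌈4014/169⌉ = 25 − 24 = 1
n=56: ⌈(57·70+164)/169⌉ − ⌈(56·70+164)/169⌉ = ⌈4154/169⌉ − ⌈4084/169⌉ = 25 − 25 = 0
n=57: ⌈(58·70+164)/169⌉ − ⌈(57·70+164)/169⌉ = ⌈4224/169⌉ − ⌈4154/169⌉ = 25 − 25 = 0
n=58: ⌈(59·70+164)/169⌉ − ⌈(58·70+164)/169⌉ = ⌈4294/169⌉ − ⌈4224/169⌉ = 26 − 25 = 1
n=59: ⌈(60·70+164)/169⌉ − ⌈(59·70+164)/169⌉ = ⌈4364/169⌉ − ⌈4294/169⌉ = 26 − 26 = 0
n=60: ⌈(61·70+164)/169⌉ − ⌈(60·70+164)/169⌉ = ⌈4434/169⌉ − ⌈4364/169⌉ = 27 − 26 = 1
n=61: ⌈(62·70+164)/169⌉ − ⌈(61·70+164)/169⌉ = ⌈4504/169⌉ − ⌈4434/169⌉ = 27 − 27 = 0
n=62: ⌈(63·70+164)/169⌉ − ⌈(62·70+164)/169⌉ = ⌈4574/169⌉ − ⌈4504/169⌉ = 28 − 27 = 1
n=63: ⌈(64·70+164)/169⌉ − ⌈(63·70+164)/169⌉ = ⌈4644/169⌉ − ⌈4574/169⌉ = 28 − 28 = 0
n=64: ⌈(65·70+164)/169⌉ − ⌈(64·70+164)/169⌉ = ⌈4714/169⌉ − ⌈4644/169⌉ = 28 − 28 = 0
n=65: ⌈(66·70+164)/169⌉ − ⌈(65·70+164)/169⌉ = ⌈4784/169⌉ − ⌈4714/169⌉ = 29 − 28 = 1
n=66: ⌈(67·70+164)/169⌉ − ⌈(66·70+164)/169⌉ = ⌈4854/169⌉ − ⌈4784/169⌉ = 29 − 29 = 0
n=67: ⌈(68·70+164)/169⌉ − ⌈(67·70+164)/169⌉ = ⌈4924/169⌉ − ⌈4854/169⌉ = 30 − 29 = 1
n=68: ⌈(69·70+164)/169⌉ − ⌈(68·70+164)/169⌉ = ⌈4994/169⌉ − ⌈4924/169⌉ = 30 − 30 = 0
n=69: ⌈(70·70+164)/169⌉ − ⌈(69·70+164)/169⌉ = ⌈5064/169⌉ − ⌈4994/169⌉ = 30 − 30 = 0
n=70: ⌈(71·70+164)/169⌉ − ⌈(70·70+164)/169⌉ = ⌈5134/169⌉ − ⌈5064/169⌉ = 31 − 30 = 1
n=71: ⌈(72·70+164)/169⌉ − ⌈(71·70+164)/169⌉ = ⌈5204/169⌉ − ⌈5134/169⌉ = 31 − 31 = 0
n=72: ⌈(73·70+164)/169⌉ − ⌈(72·70+164)/169⌉ = ⌈5274/169⌉ − ⌈5204/169⌉ = 32 − 31 = 1
n=73: ⌈(74·70+164)/169⌉ − ⌈(73·70+164)/169⌉ = ⌈5344/169⌉ − ⌈5274/169⌉ = 32 − 32 = 0
n=74: ⌈(75·70+164)/169⌉ − ⌈(74·70+164)/169⌉ = ⌈5414/169⌉ − ⌈5344/169⌉ = 33 − 32 = 1
n=75: ⌈(76·70+164)/169⌉ − ⌈(75·70+164)/169⌉ = ⌈5484/169⌉ − ⌈5414/169⌉ = 33 − 33 = 0
n=76: ⌈(77·70+164)/169⌉ − ⌈(76·70+164)/169⌉ = ⌈5554/169⌉ − ⌈5484/169⌉ = 33 − 33 = 0
n=77: ⌈(78·70+164)/169⌉ − ⌈(77·70+164)/169⌉ = ⌈5624/169⌉ − ⌈5554/169⌉ = 34 − 33 = 1
n=78: ⌈(79·70+164)/169⌉ − ⌈(78·70+164)/169⌉ = ⌈5694/169⌉ − ⌈5624/169⌉ = 34 − 34 = 0
n=79: ⌈(80·70+164)/169⌉ − ⌈(79·70+164)/169⌉ = ⌈5764/169⌉ − ⌈5694/169⌉ = 35 − 34 = 1
n=80: ⌈(81·70+164)/169⌉ − ⌈(80·70+164)/169⌉ = ⌈5834/169⌉ − ⌈5764/169⌉ = 35 − 35 = 0
n=81: ⌈(82·70+164)/169⌉ − ⌈(81·70+164)/169⌉ = ⌈5904/169⌉ − ⌈5834/169⌉ = 35 − 35 = 0
n=82: ⌈(83·70+164)/169⌉ − ⌈(82·70+164)/169⌉ = ⌈5974/169⌉ − ⌈5904/169⌉ = 36 − 35 = 1
n=83: ⌈(84·70+164)/169⌉ − ⌈(83·70+164)/169⌉ = ⌈6044/169⌉ − ⌈5974/169⌉ = 36 − 36 = 0
n=84: ⌈(85·70+164)/169⌉ − ⌈(84·70+164)/169⌉ = ⌈6114/169⌉ − ⌈6044/169⌉ = 37 − 36 = 1
n=85: ⌈(86·70+164)/169⌉ − ⌈(85·70+164)/169⌉ = ⌈6184/169⌉ − ⌈6114/169⌉ = 37 − 37 = 0
n=86: ⌈(87·70+164)/169⌉ − ⌈(86·70+164)/169⌉ = ⌈6254/169⌉ − ⌈6184/169⌉ = 38 − 37 = 1
n=87: ⌈(88·70+164)/169⌉ − ⌈(87·70+164)/169⌉ = ⌈6324/169⌉ − ⌈6254/169⌉ = 38 − 38 = 0
n=88: ⌈(89·70+164)/169⌉ − ⌈(88·70+164)/169⌉ = ⌈6394/169⌉ − ⌈6324/169⌉ = 38 − 38 = 0
n=89: ⌈(90·70+164)/169⌉ − ⌈(89·70+164)/169⌉ = ⌈6464/169⌉ − ⌈6394/169⌉ = 39 − 38 = 1
n=90: ⌈(91·70+164)/169⌉ − ⌈(90·70+164)/169⌉ = ⌈6534/169⌉ − ⌈6464/169⌉ = 39 − 39 = 0
n=91: ⌈(92·70+164)/169⌉ − ⌈(91·70+164)/169⌉ = ⌈6604/169⌉ − ⌈6534/169⌉ = 40 − 39 = 1
n=92: ⌈(93·70+164)/169⌉ − ⌈(92·70+164)/169⌉ = ⌈6674/169⌉ − ⌈6604/169⌉ = 40 − 40 = 0
n=93: ⌈(94·70+164)/169⌉ − ⌈(93·70+164)/169⌉ = ⌈6744/169⌉ − ⌈6674/169⌉ = 40 − 40 = 0
n=94: ⌈(95·70+164)/169⌉ − ⌈(94·70+164)/169⌉ = ⌈6814/169⌉ − ⌈6744/169⌉ = 41 − 40 = 1


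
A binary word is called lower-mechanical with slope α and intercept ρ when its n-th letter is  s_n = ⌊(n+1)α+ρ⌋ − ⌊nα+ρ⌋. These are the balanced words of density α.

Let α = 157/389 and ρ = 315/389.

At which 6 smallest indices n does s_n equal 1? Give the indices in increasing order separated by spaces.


0 2 5 7 10 12

n=0: ⌊472/389⌋−⌊315/389⌋ = 1−0 = 1  ← one
n=1: ⌊629/389⌋−⌊472/389⌋ = 1−1 = 0
n=2: ⌊786/389⌋−⌊629/389⌋ = 2−1 = 1  ← one
n=3: ⌊943/389⌋−⌊786/389⌋ = 2−2 = 0
n=4: ⌊1100/389⌋−⌊943/389⌋ = 2−2 = 0
n=5: ⌊1257/389⌋−⌊1100/389⌋ = 3−2 = 1  ← one
n=6: ⌊1414/389⌋−⌊1257/389⌋ = 3−3 = 0
n=7: ⌊1571/389⌋−⌊1414/389⌋ = 4−3 = 1  ← one
n=8: ⌊1728/389⌋−⌊1571/389⌋ = 4−4 = 0
n=9: ⌊1885/389⌋−⌊1728/389⌋ = 4−4 = 0
n=10: ⌊2042/389⌋−⌊1885/389⌋ = 5−4 = 1  ← one
n=11: ⌊2199/389⌋−⌊2042/389⌋ = 5−5 = 0
n=12: ⌊2356/389⌋−⌊2199/389⌋ = 6−5 = 1  ← one
positions of the first 6 ones: 0 2 5 7 10 12


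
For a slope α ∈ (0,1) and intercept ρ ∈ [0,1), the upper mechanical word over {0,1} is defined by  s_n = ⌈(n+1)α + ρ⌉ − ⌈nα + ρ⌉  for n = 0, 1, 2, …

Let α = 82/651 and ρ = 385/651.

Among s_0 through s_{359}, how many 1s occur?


#1s = Σ_{n=0}^{359} s_n = Σ_{n=0}^{359} (⌈(n+1)α+ρ⌉ − ⌈nα+ρ⌉)
the sum telescopes: every ⌈nα+ρ⌉ with 0 < n < 360 appears once with + and once with −, leaving ⌈360α+ρ⌉ − ⌈0·α+ρ⌉
360α + ρ = (360·82 + 385) / 651 = 29905/651
ρ = 385/651
⌈29905/651⌉ = 46,  ⌈385/651⌉ = 1
#1s = 46 − 1 = 45

45


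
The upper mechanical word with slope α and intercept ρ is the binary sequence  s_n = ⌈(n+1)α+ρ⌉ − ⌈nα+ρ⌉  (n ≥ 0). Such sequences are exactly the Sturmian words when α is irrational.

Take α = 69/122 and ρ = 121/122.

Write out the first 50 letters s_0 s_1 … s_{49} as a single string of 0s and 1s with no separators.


11010101101010110101010110101011010101101010110101

n=0: ⌈(1·69+121)/122⌉ − ⌈(0·69+121)/122⌉ = ⌈190/122⌉ − ⌈121/122⌉ = 2 − 1 = 1
n=1: ⌈(2·69+121)/122⌉ − ⌈(1·69+121)/122⌉ = ⌈259/122⌉ − ⌈190/122⌉ = 3 − 2 = 1
n=2: ⌈(3·69+121)/122⌉ − ⌈(2·69+121)/122⌉ = ⌈328/122⌉ − ⌈259/122⌉ = 3 − 3 = 0
n=3: ⌈(4·69+121)/122⌉ − ⌈(3·69+121)/122⌉ = ⌈397/122⌉ − ⌈328/122⌉ = 4 − 3 = 1
n=4: ⌈(5·69+121)/122⌉ − ⌈(4·69+121)/122⌉ = ⌈466/122⌉ − ⌈397/122⌉ = 4 − 4 = 0
n=5: ⌈(6·69+121)/122⌉ − ⌈(5·69+121)/122⌉ = ⌈535/122⌉ − ⌈466/122⌉ = 5 − 4 = 1
n=6: ⌈(7·69+121)/122⌉ − ⌈(6·69+121)/122⌉ = ⌈604/122⌉ − ⌈535/122⌉ = 5 − 5 = 0
n=7: ⌈(8·69+121)/122⌉ − ⌈(7·69+121)/122⌉ = ⌈673/122⌉ − ⌈604/122⌉ = 6 − 5 = 1
n=8: ⌈(9·69+121)/122⌉ − ⌈(8·69+121)/122⌉ = ⌈742/122⌉ − ⌈673/122⌉ = 7 − 6 = 1
n=9: ⌈(10·69+121)/122⌉ − ⌈(9·69+121)/122⌉ = ⌈811/122⌉ − ⌈742/122⌉ = 7 − 7 = 0
n=10: ⌈(11·69+121)/122⌉ − ⌈(10·69+121)/122⌉ = ⌈880/122⌉ − ⌈811/122⌉ = 8 − 7 = 1
n=11: ⌈(12·69+121)/122⌉ − ⌈(11·69+121)/122⌉ = ⌈949/122⌉ − ⌈880/122⌉ = 8 − 8 = 0
n=12: ⌈(13·69+121)/122⌉ − ⌈(12·69+121)/122⌉ = ⌈1018/122⌉ − ⌈949/122⌉ = 9 − 8 = 1
n=13: ⌈(14·69+121)/122⌉ − ⌈(13·69+121)/122⌉ = ⌈1087/122⌉ − ⌈1018/122⌉ = 9 − 9 = 0
n=14: ⌈(15·69+121)/122⌉ − ⌈(14·69+121)/122⌉ = ⌈1156/122⌉ − ⌈1087/122⌉ = 10 − 9 = 1
n=15: ⌈(16·69+121)/122⌉ − ⌈(15·69+121)/122⌉ = ⌈1225/122⌉ − ⌈1156/122⌉ = 11 − 10 = 1
n=16: ⌈(17·69+121)/122⌉ − ⌈(16·69+121)/122⌉ = ⌈1294/122⌉ − ⌈1225/122⌉ = 11 − 11 = 0
n=17: ⌈(18·69+121)/122⌉ − ⌈(17·69+121)/122⌉ = ⌈1363/122⌉ − ⌈1294/122⌉ = 12 − 11 = 1
n=18: ⌈(19·69+121)/122⌉ − ⌈(18·69+121)/122⌉ = ⌈1432/122⌉ − ⌈1363/122⌉ = 12 − 12 = 0
n=19: ⌈(20·69+121)/122⌉ − ⌈(19·69+121)/122⌉ = ⌈1501/122⌉ − ⌈1432/122⌉ = 13 − 12 = 1
n=20: ⌈(21·69+121)/122⌉ − ⌈(20·69+121)/122⌉ = ⌈1570/122⌉ − ⌈1501/122⌉ = 13 − 13 = 0
n=21: ⌈(22·69+121)/122⌉ − ⌈(21·69+121)/122⌉ = ⌈1639/122⌉ − ⌈1570/122⌉ = 14 − 13 = 1
n=22: ⌈(23·69+121)/122⌉ − ⌈(22·69+121)/122⌉ = ⌈1708/122⌉ − ⌈1639/122⌉ = 14 − 14 = 0
n=23: ⌈(24·69+121)/122⌉ − ⌈(23·69+121)/122⌉ = ⌈1777/122⌉ − ⌈1708/122⌉ = 15 − 14 = 1
n=24: ⌈(25·69+121)/122⌉ − ⌈(24·69+121)/122⌉ = ⌈1846/122⌉ − ⌈1777/122⌉ = 16 − 15 = 1
n=25: ⌈(26·69+121)/122⌉ − ⌈(25·69+121)/122⌉ = ⌈1915/122⌉ − ⌈1846/122⌉ = 16 − 16 = 0
n=26: ⌈(27·69+121)/122⌉ − ⌈(26·69+121)/122⌉ = ⌈1984/122⌉ − ⌈1915/122⌉ = 17 − 16 = 1
n=27: ⌈(28·69+121)/122⌉ − ⌈(27·69+121)/122⌉ = ⌈2053/122⌉ − ⌈1984/122⌉ = 17 − 17 = 0
n=28: ⌈(29·69+121)/122⌉ − ⌈(28·69+121)/122⌉ = ⌈2122/122⌉ − ⌈2053/122⌉ = 18 − 17 = 1
n=29: ⌈(30·69+121)/122⌉ − ⌈(29·69+121)/122⌉ = ⌈2191/122⌉ − ⌈2122/122⌉ = 18 − 18 = 0
n=30: ⌈(31·69+121)/122⌉ − ⌈(30·69+121)/122⌉ = ⌈2260/122⌉ − ⌈2191/122⌉ = 19 − 18 = 1
n=31: ⌈(32·69+121)/122⌉ − ⌈(31·69+121)/122⌉ = ⌈2329/122⌉ − ⌈2260/122⌉ = 20 − 19 = 1
n=32: ⌈(33·69+121)/122⌉ − ⌈(32·69+121)/122⌉ = ⌈2398/122⌉ − ⌈2329/122⌉ = 20 − 20 = 0
n=33: ⌈(34·69+121)/122⌉ − ⌈(33·69+121)/122⌉ = ⌈2467/122⌉ − ⌈2398/122⌉ = 21 − 20 = 1
n=34: ⌈(35·69+121)/122⌉ − ⌈(34·69+121)/122⌉ = ⌈2536/122⌉ − ⌈2467/122⌉ = 21 − 21 = 0
n=35: ⌈(36·69+121)/122⌉ − ⌈(35·69+121)/122⌉ = ⌈2605/122⌉ − ⌈2536/122⌉ = 22 − 21 = 1
n=36: ⌈(37·69+121)/122⌉ − ⌈(36·69+121)/122⌉ = ⌈2674/122⌉ − ⌈2605/122⌉ = 22 − 22 = 0
n=37: ⌈(38·69+121)/122⌉ − ⌈(37·69+121)/122⌉ = ⌈2743/122⌉ − ⌈2674/122⌉ = 23 − 22 = 1
n=38: ⌈(39·69+121)/122⌉ − ⌈(38·69+121)/122⌉ = ⌈2812/122⌉ − ⌈2743/122⌉ = 24 − 23 = 1
n=39: ⌈(40·69+121)/122⌉ − ⌈(39·69+121)/122⌉ = ⌈2881/122⌉ − ⌈2812/122⌉ = 24 − 24 = 0
n=40: ⌈(41·69+121)/122⌉ − ⌈(40·69+121)/122⌉ = ⌈2950/122⌉ − ⌈2881/122⌉ = 25 − 24 = 1
n=41: ⌈(42·69+121)/122⌉ − ⌈(41·69+121)/122⌉ = ⌈3019/122⌉ − ⌈2950/122⌉ = 25 − 25 = 0
n=42: ⌈(43·69+121)/122⌉ − ⌈(42·69+121)/122⌉ = ⌈3088/122⌉ − ⌈3019/122⌉ = 26 − 25 = 1
n=43: ⌈(44·69+121)/122⌉ − ⌈(43·69+121)/122⌉ = ⌈3157/122⌉ − ⌈3088/122⌉ = 26 − 26 = 0
n=44: ⌈(45·69+121)/122⌉ − ⌈(44·69+121)/122⌉ = ⌈3226/122⌉ − ⌈3157/122⌉ = 27 − 26 = 1
n=45: ⌈(46·69+121)/122⌉ − ⌈(45·69+121)/122⌉ = ⌈3295/122⌉ − ⌈3226/122⌉ = 28 − 27 = 1
n=46: ⌈(47·69+121)/122⌉ − ⌈(46·69+121)/122⌉ = ⌈3364/122⌉ − ⌈3295/122⌉ = 28 − 28 = 0
n=47: ⌈(48·69+121)/122⌉ − ⌈(47·69+121)/122⌉ = ⌈3433/122⌉ − ⌈3364/122⌉ = 29 − 28 = 1
n=48: ⌈(49·69+121)/122⌉ − ⌈(48·69+121)/122⌉ = ⌈3502/122⌉ − ⌈3433/122⌉ = 29 − 29 = 0
n=49: ⌈(50·69+121)/122⌉ − ⌈(49·69+121)/122⌉ = ⌈3571/122⌉ − ⌈3502/122⌉ = 30 − 29 = 1


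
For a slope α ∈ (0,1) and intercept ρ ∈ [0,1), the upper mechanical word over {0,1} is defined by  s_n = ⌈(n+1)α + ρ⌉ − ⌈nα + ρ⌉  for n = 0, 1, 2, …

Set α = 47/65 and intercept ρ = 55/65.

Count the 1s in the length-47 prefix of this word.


34

#1s = Σ_{n=0}^{46} s_n = Σ_{n=0}^{46} (⌈(n+1)α+ρ⌉ − ⌈nα+ρ⌉)
the sum telescopes: every ⌈nα+ρ⌉ with 0 < n < 47 appears once with + and once with −, leaving ⌈47α+ρ⌉ − ⌈0·α+ρ⌉
47α + ρ = (47·47 + 55) / 65 = 2264/65
ρ = 55/65
⌈2264/65⌉ = 35,  ⌈55/65⌉ = 1
#1s = 35 − 1 = 34


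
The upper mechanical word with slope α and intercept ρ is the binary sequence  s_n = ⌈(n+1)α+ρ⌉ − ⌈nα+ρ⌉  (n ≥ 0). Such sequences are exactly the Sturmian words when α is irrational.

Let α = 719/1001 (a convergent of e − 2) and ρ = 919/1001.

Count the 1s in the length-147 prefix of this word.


#1s = Σ_{n=0}^{146} s_n = Σ_{n=0}^{146} (⌈(n+1)α+ρ⌉ − ⌈nα+ρ⌉)
the sum telescopes: every ⌈nα+ρ⌉ with 0 < n < 147 appears once with + and once with −, leaving ⌈147α+ρ⌉ − ⌈0·α+ρ⌉
147α + ρ = (147·719 + 919) / 1001 = 106612/1001
ρ = 919/1001
⌈106612/1001⌉ = 107,  ⌈919/1001⌉ = 1
#1s = 107 − 1 = 106

106


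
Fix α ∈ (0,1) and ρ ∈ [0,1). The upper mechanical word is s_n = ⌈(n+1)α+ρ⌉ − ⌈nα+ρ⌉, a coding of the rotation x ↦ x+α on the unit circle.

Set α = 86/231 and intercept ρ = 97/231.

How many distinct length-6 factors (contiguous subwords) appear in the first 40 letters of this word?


7

t_n = ⌈(n·86+97)/231⌉ for n = 0 … 40:
  n=0…9: ⌈97/231⌉=1 ⌈183/231⌉=1 ⌈269/231⌉=2 ⌈355/231⌉=2 ⌈441/231⌉=2 ⌈527/231⌉=3 ⌈613/231⌉=3 ⌈699/231⌉=4 ⌈785/231⌉=4 ⌈871/231⌉=4
  n=10…19: ⌈957/231⌉=5 ⌈1043/231⌉=5 ⌈1129/231⌉=5 ⌈1215/231⌉=6 ⌈1301/231⌉=6 ⌈1387/231⌉=7 ⌈1473/231⌉=7 ⌈1559/231⌉=7 ⌈1645/231⌉=8 ⌈1731/231⌉=8
  n=20…29: ⌈1817/231⌉=8 ⌈1903/231⌉=9 ⌈1989/231⌉=9 ⌈2075/231⌉=9 ⌈2161/231⌉=10 ⌈2247/231⌉=10 ⌈2333/231⌉=11 ⌈2419/231⌉=11 ⌈2505/231⌉=11 ⌈2591/231⌉=12
  n=30…39: ⌈2677/231⌉=12 ⌈2763/231⌉=12 ⌈2849/231⌉=13 ⌈2935/231⌉=13 ⌈3021/231⌉=14 ⌈3107/231⌉=14 ⌈3193/231⌉=14 ⌈3279/231⌉=15 ⌈3365/231⌉=15 ⌈3451/231⌉=15
  n=40: ⌈3537/231⌉=16
s_n = t_(n+1) − t_n for n = 0 … 39 gives
prefix = 0100101001001010010010010100100101001001
slide a length-6 window over [0..5] … [34..39] (35 windows); first occurrence of each distinct factor:
  [  0..  5] 010010
  [  1..  6] 100101
  [  2..  7] 001010
  [  3..  8] 010100
  [  4..  9] 101001
  [  6.. 11] 100100
  [  7.. 12] 001001
  (the other 28 windows repeat one of these)
distinct factors: {001001, 001010, 010010, 010100, 100100, 100101, 101001}
count = 7  (Sturmian bound for length 6 is 7)
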